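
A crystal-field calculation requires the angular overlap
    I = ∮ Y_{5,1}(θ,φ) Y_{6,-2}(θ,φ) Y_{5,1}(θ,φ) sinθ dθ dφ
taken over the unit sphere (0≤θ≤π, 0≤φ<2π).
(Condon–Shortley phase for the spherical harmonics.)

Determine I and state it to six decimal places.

m-sum 0 ✓  L=16 even ✓  1≤5≤11 ✓
Π(2lᵢ+1) = 11×13×11 = 1573
triangle coeff Δ(5,6,5) = 1/28588560
Σ_t [1,5]: t=1:−1/345600 t=2:+1/13824 t=3:−1/5184 t=4:+1/13824 t=5:−1/345600 = -7/129600
(3j)²=80/7293 [(5 6 5; 0 0 0)], sign=+1
Σ_t [0,4]: t=0:+1/829440 t=1:−1/25920 t=2:+1/9216 t=3:−1/25920 t=4:+1/829440 = 7/207360
(3j)²=28/2431 [(5 6 5; 1 -2 1)], sign=+1
⇒ 4πI² = 2240/11271
I = (+1)√(2240/11271/(4π)) = 0.12575865

0.125759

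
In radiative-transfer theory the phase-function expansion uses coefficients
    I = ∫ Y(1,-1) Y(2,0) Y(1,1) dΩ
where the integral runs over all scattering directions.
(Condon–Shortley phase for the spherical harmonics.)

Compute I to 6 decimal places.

0.126157

Rules hold: Σm=0, L=4 even, 1≤1≤3.
N = 3·5·3 = 45
Δ = 2!·0!·2!/5! = 1/30
Racah Σ t=1..1: t=1:−1/1 = -1/1
⇒ 3j(1 2 1; 0 0 0)² = 2/15, sgn +1
Racah Σ t=2..2: t=2:+1/4 = 1/4
⇒ 3j(1 2 1; -1 0 1)² = 1/30, sgn +1
4πI² = N·(3j₀)²·(3jₘ)² = 1/5
I = +1·√(0.2/4π) = 0.12615663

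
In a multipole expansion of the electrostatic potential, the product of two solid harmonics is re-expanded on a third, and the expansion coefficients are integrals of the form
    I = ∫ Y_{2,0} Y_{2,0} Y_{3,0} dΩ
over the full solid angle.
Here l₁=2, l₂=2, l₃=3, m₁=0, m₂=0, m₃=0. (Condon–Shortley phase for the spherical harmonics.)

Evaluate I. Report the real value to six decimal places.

Σlᵢ=7 odd — θ-integrand is odd under cosθ→−cosθ; I=0

0.000000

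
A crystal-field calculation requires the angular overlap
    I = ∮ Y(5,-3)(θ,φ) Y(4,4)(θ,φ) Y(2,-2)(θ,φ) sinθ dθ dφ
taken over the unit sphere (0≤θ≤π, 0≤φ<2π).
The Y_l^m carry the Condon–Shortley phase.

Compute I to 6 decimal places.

-3 + 4 − 2 = -1 ≠ 0: azimuthal integral kills it; I = 0

0.000000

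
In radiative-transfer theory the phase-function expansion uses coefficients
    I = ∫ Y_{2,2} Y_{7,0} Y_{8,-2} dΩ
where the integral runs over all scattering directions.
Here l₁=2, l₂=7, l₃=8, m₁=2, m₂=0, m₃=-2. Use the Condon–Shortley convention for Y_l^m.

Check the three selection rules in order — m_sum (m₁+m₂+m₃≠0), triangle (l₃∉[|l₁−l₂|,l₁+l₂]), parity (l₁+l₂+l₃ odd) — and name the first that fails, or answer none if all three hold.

parity

azimuthal sum: 2 + 0 − 2 = 0  ✓
5 ≤ 8 ≤ 9 (triangle on l)  ✓
L = 2 + 7 + 8 = 17 (odd)  ✗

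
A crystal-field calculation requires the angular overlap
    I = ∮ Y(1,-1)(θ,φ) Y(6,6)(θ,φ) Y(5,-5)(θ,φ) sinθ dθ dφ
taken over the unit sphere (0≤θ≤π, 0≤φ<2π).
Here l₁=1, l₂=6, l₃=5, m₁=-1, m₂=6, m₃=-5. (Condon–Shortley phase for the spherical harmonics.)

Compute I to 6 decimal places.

Rules hold: Σm=0, L=12 even, 5≤5≤7.
N = 3·13·11 = 429
Δ = 2!·0!·10!/13! = 1/858
Racah Σ t=1..1: t=1:−1/14400 = -1/14400
⇒ 3j(1 6 5; 0 0 0)² = 6/143, sgn +1
Racah Σ t=2..2: t=2:+1/7257600 = 1/7257600
⇒ 3j(1 6 5; -1 6 -5)² = 1/13, sgn +1
4πI² = N·(3j₀)²·(3jₘ)² = 18/13
I = +1·√(1.38462/4π) = 0.33194004

0.331940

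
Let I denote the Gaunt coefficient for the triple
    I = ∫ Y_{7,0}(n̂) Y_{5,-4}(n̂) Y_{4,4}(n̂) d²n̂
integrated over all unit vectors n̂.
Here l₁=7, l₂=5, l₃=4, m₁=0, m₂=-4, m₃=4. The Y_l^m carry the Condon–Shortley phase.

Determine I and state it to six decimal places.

m-sum 0 ✓  L=16 even ✓  2≤4≤12 ✓
Π(2lᵢ+1) = 15×11×9 = 1485
triangle coeff Δ(7,5,4) = 1/6126120
Σ_t [3,5]: t=3:−1/69120 t=4:+1/20736 t=5:−1/69120 = 1/51840
(3j)²=280/21879 [(7 5 4; 0 0 0)], sign=+1
Σ_t [1,1]: t=1:−1/7257600 = -1/7257600
(3j)²=14/12155 [(7 5 4; 0 -4 4)], sign=-1
⇒ 4πI² = 11760/537251
I = (-1)√(11760/537251/(4π)) = -0.04173593

-0.041736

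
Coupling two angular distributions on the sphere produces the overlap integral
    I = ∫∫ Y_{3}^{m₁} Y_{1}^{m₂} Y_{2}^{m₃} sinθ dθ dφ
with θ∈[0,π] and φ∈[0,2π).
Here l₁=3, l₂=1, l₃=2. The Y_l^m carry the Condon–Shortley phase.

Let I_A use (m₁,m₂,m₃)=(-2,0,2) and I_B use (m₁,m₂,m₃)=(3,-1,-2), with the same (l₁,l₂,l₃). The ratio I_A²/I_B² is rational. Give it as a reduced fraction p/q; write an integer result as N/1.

Same 3,1,2: normalisation and zero-m 3j drop out of the ratio.
A: Δ: 2! 4! 0! / 7! → 1/105; sum: t=1:−1/24 = -1/24; 3j²(3 1 2; -2 0 2) = Δ·Π!·Σ² = 1/21  (sign -1)
B: Δ: 2! 4! 0! / 7! → 1/105; sum: t=0:+1/48 = 1/48; 3j²(3 1 2; 3 -1 -2) = Δ·Π!·Σ² = 1/7  (sign +1)
I_A²/I_B² = (1/21)/(1/7) = 1/3

1/3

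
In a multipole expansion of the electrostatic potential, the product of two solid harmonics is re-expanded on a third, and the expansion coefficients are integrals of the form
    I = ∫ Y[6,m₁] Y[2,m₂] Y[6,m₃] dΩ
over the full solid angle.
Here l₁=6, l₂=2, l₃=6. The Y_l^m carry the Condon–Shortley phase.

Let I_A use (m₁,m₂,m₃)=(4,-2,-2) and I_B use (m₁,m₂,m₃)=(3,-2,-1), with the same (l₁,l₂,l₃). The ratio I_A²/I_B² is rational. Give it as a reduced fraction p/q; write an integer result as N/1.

Same 6,2,6: normalisation and zero-m 3j drop out of the ratio.
A: Δ: 2! 10! 2! / 15! → 1/90090; sum: t=0:+1/322560 = 1/322560; 3j²(6 2 6; 4 -2 -2) = Δ·Π!·Σ² = 18/1001  (sign +1)
B: Δ: 2! 10! 2! / 15! → 1/90090; sum: t=0:+1/120960 = 1/120960; 3j²(6 2 6; 3 -2 -1) = Δ·Π!·Σ² = 24/1001  (sign -1)
I_A²/I_B² = (18/1001)/(24/1001) = 3/4

3/4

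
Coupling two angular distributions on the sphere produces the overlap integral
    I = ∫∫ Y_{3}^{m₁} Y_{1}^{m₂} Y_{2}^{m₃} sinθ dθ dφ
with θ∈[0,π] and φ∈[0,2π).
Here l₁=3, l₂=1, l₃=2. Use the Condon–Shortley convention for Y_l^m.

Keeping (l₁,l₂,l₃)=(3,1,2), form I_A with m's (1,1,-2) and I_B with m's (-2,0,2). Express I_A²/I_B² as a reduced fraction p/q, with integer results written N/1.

1/5

Same 3,1,2: normalisation and zero-m 3j drop out of the ratio.
A: Δ: 2! 4! 0! / 7! → 1/105; sum: t=2:+1/48 = 1/48; 3j²(3 1 2; 1 1 -2) = Δ·Π!·Σ² = 1/105  (sign +1)
B: Δ: 2! 4! 0! / 7! → 1/105; sum: t=1:−1/24 = -1/24; 3j²(3 1 2; -2 0 2) = Δ·Π!·Σ² = 1/21  (sign -1)
I_A²/I_B² = (1/105)/(1/21) = 1/5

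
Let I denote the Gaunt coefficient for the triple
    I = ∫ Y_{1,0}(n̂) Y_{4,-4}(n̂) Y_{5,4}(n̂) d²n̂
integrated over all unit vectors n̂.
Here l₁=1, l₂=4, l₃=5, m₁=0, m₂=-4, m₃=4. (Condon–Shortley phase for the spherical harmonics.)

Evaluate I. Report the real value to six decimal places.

Checks pass: Σm=0; 10 even; l₃=5∈[3,5].
(2·1+1)(2·4+1)(2·5+1) = 297
Δ: 0! 2! 8! / 11! → 1/495
sum: t=0:+1/576 = 1/576
3j²(1 4 5; 0 0 0) = Δ·Π!·Σ² = 5/99  (sign -1)
sum: t=0:+1/40320 = 1/40320
3j²(1 4 5; 0 -4 4) = Δ·Π!·Σ² = 1/55  (sign -1)
combine: 4πI² = 297·5/99·1/55 = 3/11
take √, sign +1: I = 0.14731920

0.147319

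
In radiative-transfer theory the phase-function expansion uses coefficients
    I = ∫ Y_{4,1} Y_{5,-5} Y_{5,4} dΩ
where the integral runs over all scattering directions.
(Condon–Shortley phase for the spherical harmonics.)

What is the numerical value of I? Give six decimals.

0.184127

Rules hold: Σm=0, L=14 even, 1≤5≤9.
N = 9·11·11 = 1089
Δ = 4!·4!·6!/15! = 1/3153150
Racah Σ t=0..4: t=0:+1/69120 t=1:−1/1728 t=2:+1/576 t=3:−1/1728 t=4:+1/69120 = 7/11520
⇒ 3j(4 5 5; 0 0 0)² = 2/143, sgn -1
Racah Σ t=0..0: t=0:+1/103680 = 1/103680
⇒ 3j(4 5 5; 1 -5 4)² = 4/143, sgn -1
4πI² = N·(3j₀)²·(3jₘ)² = 72/169
I = +1·√(0.426036/4π) = 0.18412721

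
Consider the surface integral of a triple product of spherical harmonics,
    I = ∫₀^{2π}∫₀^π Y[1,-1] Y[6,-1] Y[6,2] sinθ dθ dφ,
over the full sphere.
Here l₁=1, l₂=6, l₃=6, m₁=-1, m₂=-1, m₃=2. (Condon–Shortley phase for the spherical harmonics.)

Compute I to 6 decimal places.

l₁+l₂+l₃=13 is odd: 3j(l;000)=0 ⇒ I=0

0.000000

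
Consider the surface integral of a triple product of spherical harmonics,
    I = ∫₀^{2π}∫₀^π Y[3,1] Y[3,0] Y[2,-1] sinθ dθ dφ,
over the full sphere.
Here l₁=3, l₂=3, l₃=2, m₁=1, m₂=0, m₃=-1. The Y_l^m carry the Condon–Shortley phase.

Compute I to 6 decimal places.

Rules hold: Σm=0, L=8 even, 0≤2≤6.
N = 7·7·5 = 245
Δ = 4!·2!·2!/9! = 1/3780
Racah Σ t=1..3: t=1:−1/24 t=2:+1/4 t=3:−1/24 = 1/6
⇒ 3j(3 3 2; 0 0 0)² = 4/105, sgn +1
Racah Σ t=1..2: t=1:−1/12 t=2:+1/8 = 1/24
⇒ 3j(3 3 2; 1 0 -1)² = 1/210, sgn -1
4πI² = N·(3j₀)²·(3jₘ)² = 2/45
I = -1·√(0.0444444/4π) = -0.05947080

-0.059471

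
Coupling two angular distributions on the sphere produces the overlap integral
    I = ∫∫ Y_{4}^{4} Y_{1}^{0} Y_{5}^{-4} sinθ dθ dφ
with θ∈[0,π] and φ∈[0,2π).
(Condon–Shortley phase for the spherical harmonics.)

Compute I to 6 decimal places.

m-sum 0 ✓  L=10 even ✓  3≤5≤5 ✓
Π(2lᵢ+1) = 9×3×11 = 297
triangle coeff Δ(4,1,5) = 1/495
Σ_t [0,0]: t=0:+1/576 = 1/576
(3j)²=5/99 [(4 1 5; 0 0 0)], sign=-1
Σ_t [0,0]: t=0:+1/40320 = 1/40320
(3j)²=1/55 [(4 1 5; 4 0 -4)], sign=-1
⇒ 4πI² = 3/11
I = (+1)√(3/11/(4π)) = 0.14731920

0.147319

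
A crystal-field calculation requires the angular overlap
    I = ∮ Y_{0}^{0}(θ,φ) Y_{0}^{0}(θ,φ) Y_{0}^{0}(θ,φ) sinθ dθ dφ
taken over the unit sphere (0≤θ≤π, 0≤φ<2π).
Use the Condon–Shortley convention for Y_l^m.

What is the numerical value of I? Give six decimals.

0.282095

m-sum 0 ✓  L=0 even ✓  0≤0≤0 ✓
Π(2lᵢ+1) = 1×1×1 = 1
triangle coeff Δ(0,0,0) = 1/1
Σ_t [0,0]: t=0:+1/1 = 1/1
(3j)²=1/1 [(0 0 0; 0 0 0)], sign=+1
(m-triple is (0,0,0) — same symbol as above.)
⇒ 4πI² = 1/1
I = (+1)√(1/1/(4π)) = 0.28209479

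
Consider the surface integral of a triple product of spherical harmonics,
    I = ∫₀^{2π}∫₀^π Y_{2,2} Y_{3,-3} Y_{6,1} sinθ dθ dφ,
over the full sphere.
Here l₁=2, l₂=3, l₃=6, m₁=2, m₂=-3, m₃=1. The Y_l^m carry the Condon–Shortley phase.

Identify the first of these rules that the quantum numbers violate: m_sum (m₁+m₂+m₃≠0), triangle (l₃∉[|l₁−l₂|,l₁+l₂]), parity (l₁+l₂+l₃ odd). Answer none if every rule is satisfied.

triangle

azimuthal sum: 2 − 3 + 1 = 0  ✓
1 ≤ 6 ≤ 5 (triangle on l)  ✗
L = 2 + 3 + 6 = 11 (odd)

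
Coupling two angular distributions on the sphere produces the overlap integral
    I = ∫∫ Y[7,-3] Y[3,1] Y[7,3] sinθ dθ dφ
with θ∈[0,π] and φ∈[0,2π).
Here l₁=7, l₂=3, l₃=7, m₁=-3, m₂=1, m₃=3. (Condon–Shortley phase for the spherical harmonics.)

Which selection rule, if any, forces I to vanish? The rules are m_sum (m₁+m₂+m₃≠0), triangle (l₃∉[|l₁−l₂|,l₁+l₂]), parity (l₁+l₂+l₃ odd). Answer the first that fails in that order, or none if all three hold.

azimuthal sum: -3 + 1 + 3 = 1  ✗
4 ≤ 7 ≤ 10 (triangle on l)
L = 7 + 3 + 7 = 17 (odd)

m_sum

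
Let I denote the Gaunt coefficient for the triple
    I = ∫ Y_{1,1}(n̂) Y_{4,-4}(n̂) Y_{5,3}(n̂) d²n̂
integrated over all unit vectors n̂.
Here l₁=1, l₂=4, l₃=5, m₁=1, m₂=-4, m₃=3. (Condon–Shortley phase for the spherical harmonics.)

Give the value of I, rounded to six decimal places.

-0.049106

m-sum 0 ✓  L=10 even ✓  3≤5≤5 ✓
Π(2lᵢ+1) = 3×9×11 = 297
triangle coeff Δ(1,4,5) = 1/495
Σ_t [0,0]: t=0:+1/576 = 1/576
(3j)²=5/99 [(1 4 5; 0 0 0)], sign=-1
Σ_t [0,0]: t=0:+1/80640 = 1/80640
(3j)²=1/495 [(1 4 5; 1 -4 3)], sign=+1
⇒ 4πI² = 1/33
I = (-1)√(1/33/(4π)) = -0.04910640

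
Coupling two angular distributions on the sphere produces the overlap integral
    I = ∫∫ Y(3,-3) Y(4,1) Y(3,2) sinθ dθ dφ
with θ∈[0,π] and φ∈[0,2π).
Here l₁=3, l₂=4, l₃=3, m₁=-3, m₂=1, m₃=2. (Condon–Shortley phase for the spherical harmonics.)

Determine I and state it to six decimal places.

0.140463

Checks pass: Σm=0; 10 even; l₃=3∈[1,7].
(2·3+1)(2·4+1)(2·3+1) = 441
Δ: 4! 2! 4! / 11! → 1/34650
sum: t=1:−1/72 t=2:+1/16 t=3:−1/72 = 5/144
3j²(3 4 3; 0 0 0) = Δ·Π!·Σ² = 2/77  (sign -1)
sum: t=4:+1/288 = 1/288
3j²(3 4 3; -3 1 2) = Δ·Π!·Σ² = 5/231  (sign -1)
combine: 4πI² = 441·2/77·5/231 = 30/121
take √, sign +1: I = 0.14046335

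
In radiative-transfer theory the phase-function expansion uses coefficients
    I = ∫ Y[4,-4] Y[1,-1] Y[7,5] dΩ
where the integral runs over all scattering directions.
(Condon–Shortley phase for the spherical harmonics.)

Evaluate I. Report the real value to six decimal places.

0.000000

|4−1|≤7≤4+1 violated ⇒ I = 0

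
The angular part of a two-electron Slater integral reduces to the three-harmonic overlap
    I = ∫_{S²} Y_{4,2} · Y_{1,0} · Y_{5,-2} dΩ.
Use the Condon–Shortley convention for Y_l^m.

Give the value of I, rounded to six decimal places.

0.225034

Rules hold: Σm=0, L=10 even, 3≤5≤5.
N = 9·3·11 = 297
Δ = 0!·8!·2!/11! = 1/495
Racah Σ t=0..0: t=0:+1/576 = 1/576
⇒ 3j(4 1 5; 0 0 0)² = 5/99, sgn -1
Racah Σ t=0..0: t=0:+1/1440 = 1/1440
⇒ 3j(4 1 5; 2 0 -2)² = 7/165, sgn -1
4πI² = N·(3j₀)²·(3jₘ)² = 7/11
I = +1·√(0.636364/4π) = 0.22503380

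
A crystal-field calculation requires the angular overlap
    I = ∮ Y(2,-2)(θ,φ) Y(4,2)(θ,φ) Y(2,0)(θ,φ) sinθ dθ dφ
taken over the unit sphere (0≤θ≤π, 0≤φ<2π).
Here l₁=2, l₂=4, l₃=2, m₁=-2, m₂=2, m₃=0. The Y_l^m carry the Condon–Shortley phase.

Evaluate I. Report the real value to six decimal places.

0.156078

Rules hold: Σm=0, L=8 even, 2≤2≤6.
N = 5·9·5 = 225
Δ = 4!·0!·4!/9! = 1/630
Racah Σ t=2..2: t=2:+1/16 = 1/16
⇒ 3j(2 4 2; 0 0 0)² = 2/35, sgn +1
Racah Σ t=4..4: t=4:+1/96 = 1/96
⇒ 3j(2 4 2; -2 2 0)² = 1/42, sgn +1
4πI² = N·(3j₀)²·(3jₘ)² = 15/49
I = +1·√(0.306122/4π) = 0.15607835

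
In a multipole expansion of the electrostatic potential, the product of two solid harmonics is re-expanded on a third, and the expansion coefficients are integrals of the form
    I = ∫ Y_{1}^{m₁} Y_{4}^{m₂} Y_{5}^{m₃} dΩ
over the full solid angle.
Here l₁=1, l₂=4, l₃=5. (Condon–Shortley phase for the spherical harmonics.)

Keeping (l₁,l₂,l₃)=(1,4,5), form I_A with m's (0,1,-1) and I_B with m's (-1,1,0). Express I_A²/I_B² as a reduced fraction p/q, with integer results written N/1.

Same 1,4,5: normalisation and zero-m 3j drop out of the ratio.
A: Δ: 0! 2! 8! / 11! → 1/495; sum: t=0:+1/720 = 1/720; 3j²(1 4 5; 0 1 -1) = Δ·Π!·Σ² = 8/165  (sign +1)
B: Δ: 0! 2! 8! / 11! → 1/495; sum: t=0:+1/1440 = 1/1440; 3j²(1 4 5; -1 1 0) = Δ·Π!·Σ² = 2/99  (sign -1)
I_A²/I_B² = (8/165)/(2/99) = 12/5

12/5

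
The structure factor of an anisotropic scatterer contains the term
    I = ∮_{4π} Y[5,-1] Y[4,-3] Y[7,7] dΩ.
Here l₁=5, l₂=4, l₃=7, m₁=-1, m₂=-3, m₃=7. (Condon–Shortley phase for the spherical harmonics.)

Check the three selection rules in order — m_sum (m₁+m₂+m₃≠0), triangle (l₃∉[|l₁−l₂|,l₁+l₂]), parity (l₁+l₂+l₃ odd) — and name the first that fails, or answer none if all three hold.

m_sum

azimuthal sum: -1 − 3 + 7 = 3  ✗
1 ≤ 7 ≤ 9 (triangle on l)
L = 5 + 4 + 7 = 16 (even)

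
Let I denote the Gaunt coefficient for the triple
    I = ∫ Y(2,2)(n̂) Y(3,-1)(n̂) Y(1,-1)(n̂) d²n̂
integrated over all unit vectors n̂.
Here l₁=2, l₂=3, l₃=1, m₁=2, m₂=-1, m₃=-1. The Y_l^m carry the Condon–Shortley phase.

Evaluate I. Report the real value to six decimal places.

-0.082589

m-sum 0 ✓  L=6 even ✓  1≤1≤5 ✓
Π(2lᵢ+1) = 5×7×3 = 105
triangle coeff Δ(2,3,1) = 1/105
Σ_t [2,2]: t=2:+1/4 = 1/4
(3j)²=3/35 [(2 3 1; 0 0 0)], sign=-1
Σ_t [0,0]: t=0:+1/48 = 1/48
(3j)²=1/105 [(2 3 1; 2 -1 -1)], sign=+1
⇒ 4πI² = 3/35
I = (-1)√(3/35/(4π)) = -0.08258890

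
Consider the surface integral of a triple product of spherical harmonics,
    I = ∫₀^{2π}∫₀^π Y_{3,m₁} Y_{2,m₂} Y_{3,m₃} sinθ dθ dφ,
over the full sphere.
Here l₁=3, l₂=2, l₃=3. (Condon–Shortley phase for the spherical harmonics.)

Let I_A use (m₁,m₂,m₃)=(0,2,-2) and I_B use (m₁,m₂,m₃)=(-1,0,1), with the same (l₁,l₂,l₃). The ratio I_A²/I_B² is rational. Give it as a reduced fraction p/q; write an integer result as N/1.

Same 3,2,3: normalisation and zero-m 3j drop out of the ratio.
A: Δ: 2! 4! 2! / 9! → 1/3780; sum: t=2:+1/24 = 1/24; 3j²(3 2 3; 0 2 -2) = Δ·Π!·Σ² = 1/21  (sign -1)
B: Δ: 2! 4! 2! / 9! → 1/3780; sum: t=0:+1/96 t=1:−1/6 t=2:+1/16 = -3/32; 3j²(3 2 3; -1 0 1) = Δ·Π!·Σ² = 3/140  (sign -1)
I_A²/I_B² = (1/21)/(3/140) = 20/9

20/9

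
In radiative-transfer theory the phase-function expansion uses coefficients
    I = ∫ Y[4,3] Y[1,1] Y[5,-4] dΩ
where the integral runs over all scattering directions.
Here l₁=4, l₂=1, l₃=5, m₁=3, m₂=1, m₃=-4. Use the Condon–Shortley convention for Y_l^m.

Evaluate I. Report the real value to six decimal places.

Rules hold: Σm=0, L=10 even, 3≤5≤5.
N = 9·3·11 = 297
Δ = 0!·8!·2!/11! = 1/495
Racah Σ t=0..0: t=0:+1/576 = 1/576
⇒ 3j(4 1 5; 0 0 0)² = 5/99, sgn -1
Racah Σ t=0..0: t=0:+1/10080 = 1/10080
⇒ 3j(4 1 5; 3 1 -4)² = 4/55, sgn -1
4πI² = N·(3j₀)²·(3jₘ)² = 12/11
I = +1·√(1.09091/4π) = 0.29463840

0.294638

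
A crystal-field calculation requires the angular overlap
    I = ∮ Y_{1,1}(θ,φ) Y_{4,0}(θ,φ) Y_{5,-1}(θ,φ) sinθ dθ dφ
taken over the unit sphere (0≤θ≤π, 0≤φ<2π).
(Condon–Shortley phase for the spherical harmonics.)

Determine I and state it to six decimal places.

Rules hold: Σm=0, L=10 even, 3≤5≤5.
N = 3·9·11 = 297
Δ = 0!·2!·8!/11! = 1/495
Racah Σ t=0..0: t=0:+1/576 = 1/576
⇒ 3j(1 4 5; 0 0 0)² = 5/99, sgn -1
Racah Σ t=0..0: t=0:+1/1152 = 1/1152
⇒ 3j(1 4 5; 1 0 -1)² = 1/33, sgn +1
4πI² = N·(3j₀)²·(3jₘ)² = 5/11
I = -1·√(0.454545/4π) = -0.19018827

-0.190188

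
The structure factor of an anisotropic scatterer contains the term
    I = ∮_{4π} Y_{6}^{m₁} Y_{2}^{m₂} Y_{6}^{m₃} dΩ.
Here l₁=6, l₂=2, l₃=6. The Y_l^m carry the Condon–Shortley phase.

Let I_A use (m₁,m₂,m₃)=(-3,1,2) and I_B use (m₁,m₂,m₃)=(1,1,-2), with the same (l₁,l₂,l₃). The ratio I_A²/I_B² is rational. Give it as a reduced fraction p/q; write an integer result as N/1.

5/2

l's match ⇒ only the (l;m) 3-j factors differ between A and B.
A: triangle coeff Δ(6,2,6) = 1/90090; Σ_t [1,2]: t=1:−1/161280 t=2:+1/60480 = 1/96768; (3j)²=15/1001 [(6 2 6; -3 1 2)], sign=+1
B: triangle coeff Δ(6,2,6) = 1/90090; Σ_t [1,2]: t=1:−1/34560 t=2:+1/60480 = -1/80640; (3j)²=6/1001 [(6 2 6; 1 1 -2)], sign=-1
I_A²/I_B² = (15/1001)/(6/1001) = 5/2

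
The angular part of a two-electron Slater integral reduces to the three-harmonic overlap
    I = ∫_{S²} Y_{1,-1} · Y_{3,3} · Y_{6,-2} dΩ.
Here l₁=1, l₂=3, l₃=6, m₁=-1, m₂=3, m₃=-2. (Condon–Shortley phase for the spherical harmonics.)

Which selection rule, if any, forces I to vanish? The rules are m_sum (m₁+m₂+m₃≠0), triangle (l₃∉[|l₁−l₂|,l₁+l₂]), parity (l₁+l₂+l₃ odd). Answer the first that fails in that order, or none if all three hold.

azimuthal sum: -1 + 3 − 2 = 0  ✓
2 ≤ 6 ≤ 4 (triangle on l)  ✗
L = 1 + 3 + 6 = 10 (even)

triangle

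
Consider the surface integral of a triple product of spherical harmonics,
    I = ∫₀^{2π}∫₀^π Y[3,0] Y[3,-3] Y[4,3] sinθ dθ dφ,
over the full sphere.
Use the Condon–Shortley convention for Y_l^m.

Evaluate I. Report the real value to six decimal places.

Rules hold: Σm=0, L=10 even, 0≤4≤6.
N = 7·7·9 = 441
Δ = 2!·4!·4!/11! = 1/34650
Racah Σ t=0..2: t=0:+1/72 t=1:−1/16 t=2:+1/72 = -5/144
⇒ 3j(3 3 4; 0 0 0)² = 2/77, sgn -1
Racah Σ t=0..0: t=0:+1/288 = 1/288
⇒ 3j(3 3 4; 0 -3 3)² = 1/22, sgn -1
4πI² = N·(3j₀)²·(3jₘ)² = 63/121
I = +1·√(0.520661/4π) = 0.20355073

0.203551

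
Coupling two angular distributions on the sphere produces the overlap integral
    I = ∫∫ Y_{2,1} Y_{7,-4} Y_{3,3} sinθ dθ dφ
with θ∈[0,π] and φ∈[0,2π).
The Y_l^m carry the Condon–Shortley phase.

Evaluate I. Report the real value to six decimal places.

l₃=3 ∉ [5,9] — triangle fails ⇒ I = 0

0.000000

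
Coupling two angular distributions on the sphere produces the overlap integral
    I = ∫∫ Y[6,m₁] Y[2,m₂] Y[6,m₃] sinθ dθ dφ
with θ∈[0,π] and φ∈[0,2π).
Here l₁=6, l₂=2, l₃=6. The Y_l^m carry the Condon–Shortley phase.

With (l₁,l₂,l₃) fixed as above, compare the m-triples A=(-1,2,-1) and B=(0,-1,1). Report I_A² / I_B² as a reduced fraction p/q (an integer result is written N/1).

Same 6,2,6: normalisation and zero-m 3j drop out of the ratio.
A: Δ: 2! 10! 2! / 15! → 1/90090; sum: t=2:+1/57600 = 1/57600; 3j²(6 2 6; -1 2 -1) = Δ·Π!·Σ² = 21/715  (sign -1)
B: Δ: 2! 10! 2! / 15! → 1/90090; sum: t=0:+1/34560 t=1:−1/28800 = -1/172800; 3j²(6 2 6; 0 -1 1) = Δ·Π!·Σ² = 1/1430  (sign +1)
I_A²/I_B² = (21/715)/(1/1430) = 42/1

42/1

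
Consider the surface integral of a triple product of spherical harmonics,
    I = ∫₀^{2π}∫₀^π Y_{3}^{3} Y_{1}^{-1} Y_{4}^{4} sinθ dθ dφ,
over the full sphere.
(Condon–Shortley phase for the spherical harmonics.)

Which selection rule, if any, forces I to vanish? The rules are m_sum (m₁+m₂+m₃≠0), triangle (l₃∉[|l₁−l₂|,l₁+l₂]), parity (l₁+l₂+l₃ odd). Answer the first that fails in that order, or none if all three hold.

m_sum

Σmᵢ = 6  ✗
l₃∈[|l₁−l₂|,l₁+l₂]=[2,4], have l₃=4
Σlᵢ = 8 ⇒ even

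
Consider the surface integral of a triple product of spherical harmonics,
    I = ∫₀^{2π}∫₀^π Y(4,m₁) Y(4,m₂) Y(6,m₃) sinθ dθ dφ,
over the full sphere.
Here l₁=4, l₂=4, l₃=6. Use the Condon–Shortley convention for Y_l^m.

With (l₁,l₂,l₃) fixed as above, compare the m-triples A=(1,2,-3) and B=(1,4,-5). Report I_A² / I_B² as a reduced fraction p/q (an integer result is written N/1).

Shared (l₁,l₂,l₃)=(4,4,6): N and (l;000)² cancel in I_A²/I_B².
A: Δ = 2!·6!·6!/15! = 1/1261260; Racah Σ t=0..2: t=0:+1/51840 t=1:−1/5760 t=2:+1/11520 = -7/103680; ⇒ 3j(4 4 6; 1 2 -3)² = 7/858, sgn +1
B: Δ = 2!·6!·6!/15! = 1/1261260; Racah Σ t=2..2: t=2:+1/172800 = 1/172800; ⇒ 3j(4 4 6; 1 4 -5)² = 2/65, sgn -1
I_A²/I_B² = (7/858)/(2/65) = 35/132

35/132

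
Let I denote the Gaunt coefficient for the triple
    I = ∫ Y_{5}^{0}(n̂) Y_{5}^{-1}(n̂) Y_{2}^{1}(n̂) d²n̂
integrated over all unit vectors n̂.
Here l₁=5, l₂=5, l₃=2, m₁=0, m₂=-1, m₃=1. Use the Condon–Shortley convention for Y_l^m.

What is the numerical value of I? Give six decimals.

-0.036166

Rules hold: Σm=0, L=12 even, 0≤2≤10.
N = 11·11·5 = 605
Δ = 8!·2!·2!/13! = 1/38610
Racah Σ t=3..5: t=3:−1/2880 t=4:+1/576 t=5:−1/2880 = 1/960
⇒ 3j(5 5 2; 0 0 0)² = 10/429, sgn +1
Racah Σ t=3..4: t=3:−1/1440 t=4:+1/1152 = 1/5760
⇒ 3j(5 5 2; 0 -1 1)² = 1/858, sgn -1
4πI² = N·(3j₀)²·(3jₘ)² = 25/1521
I = -1·√(0.0164366/4π) = -0.03616600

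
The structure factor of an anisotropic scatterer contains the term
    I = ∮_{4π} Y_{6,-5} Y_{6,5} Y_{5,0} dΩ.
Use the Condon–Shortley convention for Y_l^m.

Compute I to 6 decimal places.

0.000000

l₁+l₂+l₃=17 is odd: 3j(l;000)=0 ⇒ I=0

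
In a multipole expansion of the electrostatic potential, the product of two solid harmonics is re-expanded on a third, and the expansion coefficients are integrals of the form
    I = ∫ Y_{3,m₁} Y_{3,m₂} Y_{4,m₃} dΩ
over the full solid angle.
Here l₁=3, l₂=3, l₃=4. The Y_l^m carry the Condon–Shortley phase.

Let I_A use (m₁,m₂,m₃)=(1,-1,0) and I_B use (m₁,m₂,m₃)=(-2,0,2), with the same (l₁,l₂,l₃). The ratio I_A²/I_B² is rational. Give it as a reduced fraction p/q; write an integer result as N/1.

1/3

Same 3,3,4: normalisation and zero-m 3j drop out of the ratio.
A: Δ: 2! 4! 4! / 11! → 1/34650; sum: t=0:+1/32 t=1:−1/36 t=2:+1/1152 = 5/1152; 3j²(3 3 4; 1 -1 0) = Δ·Π!·Σ² = 1/1386  (sign +1)
B: Δ: 2! 4! 4! / 11! → 1/34650; sum: t=1:−1/96 t=2:+1/72 = 1/288; 3j²(3 3 4; -2 0 2) = Δ·Π!·Σ² = 1/462  (sign +1)
I_A²/I_B² = (1/1386)/(1/462) = 1/3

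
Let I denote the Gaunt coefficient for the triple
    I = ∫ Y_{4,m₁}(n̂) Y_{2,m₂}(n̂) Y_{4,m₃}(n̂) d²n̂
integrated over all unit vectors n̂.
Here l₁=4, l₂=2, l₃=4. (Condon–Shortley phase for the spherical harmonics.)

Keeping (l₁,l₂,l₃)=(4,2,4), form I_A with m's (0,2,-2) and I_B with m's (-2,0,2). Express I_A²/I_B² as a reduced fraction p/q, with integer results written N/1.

135/16

l's match ⇒ only the (l;m) 3-j factors differ between A and B.
A: triangle coeff Δ(4,2,4) = 1/13860; Σ_t [2,2]: t=2:+1/192 = 1/192; (3j)²=3/77 [(4 2 4; 0 2 -2)], sign=+1
B: triangle coeff Δ(4,2,4) = 1/13860; Σ_t [0,2]: t=0:+1/2880 t=1:−1/120 t=2:+1/192 = -1/360; (3j)²=16/3465 [(4 2 4; -2 0 2)], sign=-1
I_A²/I_B² = (3/77)/(16/3465) = 135/16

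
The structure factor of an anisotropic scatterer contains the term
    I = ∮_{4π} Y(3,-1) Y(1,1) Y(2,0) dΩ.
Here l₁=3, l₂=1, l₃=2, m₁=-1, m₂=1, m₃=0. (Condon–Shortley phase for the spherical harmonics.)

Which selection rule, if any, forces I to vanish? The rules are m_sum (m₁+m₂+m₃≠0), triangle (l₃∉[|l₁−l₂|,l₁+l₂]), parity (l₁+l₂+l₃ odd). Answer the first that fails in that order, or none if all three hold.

Σmᵢ = 0  ✓
l₃∈[|l₁−l₂|,l₁+l₂]=[2,4], have l₃=2  ✓
Σlᵢ = 6 ⇒ even  ✓

none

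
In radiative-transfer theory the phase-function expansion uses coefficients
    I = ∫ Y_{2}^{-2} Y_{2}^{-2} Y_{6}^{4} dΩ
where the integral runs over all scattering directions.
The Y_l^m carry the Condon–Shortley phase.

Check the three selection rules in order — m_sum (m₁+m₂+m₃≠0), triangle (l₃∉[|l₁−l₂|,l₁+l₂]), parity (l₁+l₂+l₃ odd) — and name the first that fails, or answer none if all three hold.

azimuthal sum: -2 − 2 + 4 = 0  ✓
0 ≤ 6 ≤ 4 (triangle on l)  ✗
L = 2 + 2 + 6 = 10 (even)

triangle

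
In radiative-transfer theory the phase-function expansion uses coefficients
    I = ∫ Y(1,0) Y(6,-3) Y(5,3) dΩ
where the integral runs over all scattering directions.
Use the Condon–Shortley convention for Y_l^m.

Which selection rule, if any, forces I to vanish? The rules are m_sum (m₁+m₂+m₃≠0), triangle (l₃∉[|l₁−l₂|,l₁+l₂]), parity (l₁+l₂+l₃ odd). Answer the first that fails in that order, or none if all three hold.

none

Σmᵢ = 0  ✓
l₃∈[|l₁−l₂|,l₁+l₂]=[5,7], have l₃=5  ✓
Σlᵢ = 12 ⇒ even  ✓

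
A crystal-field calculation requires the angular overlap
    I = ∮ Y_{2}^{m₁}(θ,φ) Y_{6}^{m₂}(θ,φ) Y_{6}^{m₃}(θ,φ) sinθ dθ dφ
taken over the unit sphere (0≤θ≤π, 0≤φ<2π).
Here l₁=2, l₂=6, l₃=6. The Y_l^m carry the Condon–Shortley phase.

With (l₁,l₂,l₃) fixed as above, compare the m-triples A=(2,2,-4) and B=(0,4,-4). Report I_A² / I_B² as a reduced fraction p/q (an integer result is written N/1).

45/1

Same 2,6,6: normalisation and zero-m 3j drop out of the ratio.
A: Δ: 2! 2! 10! / 15! → 1/90090; sum: t=0:+1/322560 = 1/322560; 3j²(2 6 6; 2 2 -4) = Δ·Π!·Σ² = 18/1001  (sign +1)
B: Δ: 2! 2! 10! / 15! → 1/90090; sum: t=0:+1/14515200 t=1:−1/362880 t=2:+1/322560 = 1/2419200; 3j²(2 6 6; 0 4 -4) = Δ·Π!·Σ² = 2/5005  (sign +1)
I_A²/I_B² = (18/1001)/(2/5005) = 45/1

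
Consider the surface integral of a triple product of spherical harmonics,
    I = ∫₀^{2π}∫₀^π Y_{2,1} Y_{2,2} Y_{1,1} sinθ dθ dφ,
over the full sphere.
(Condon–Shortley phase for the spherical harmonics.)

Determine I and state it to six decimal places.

Σmᵢ = 4 ≠ 0, so the φ-integral vanishes; I = 0

0.000000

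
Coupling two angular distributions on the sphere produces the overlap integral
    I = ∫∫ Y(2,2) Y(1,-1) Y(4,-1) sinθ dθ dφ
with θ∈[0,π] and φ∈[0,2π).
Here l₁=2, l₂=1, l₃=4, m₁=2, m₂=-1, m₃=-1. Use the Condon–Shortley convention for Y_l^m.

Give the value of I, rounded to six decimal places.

0.000000

triangle: need 1≤l₃≤3, have 4; I=0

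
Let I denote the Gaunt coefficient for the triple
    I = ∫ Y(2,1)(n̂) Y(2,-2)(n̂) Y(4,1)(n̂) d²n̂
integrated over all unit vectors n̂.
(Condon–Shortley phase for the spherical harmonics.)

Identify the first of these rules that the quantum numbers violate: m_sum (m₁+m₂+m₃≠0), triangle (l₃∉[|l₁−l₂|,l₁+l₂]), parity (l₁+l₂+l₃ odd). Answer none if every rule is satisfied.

azimuthal sum: 1 − 2 + 1 = 0  ✓
0 ≤ 4 ≤ 4 (triangle on l)  ✓
L = 2 + 2 + 4 = 8 (even)  ✓

none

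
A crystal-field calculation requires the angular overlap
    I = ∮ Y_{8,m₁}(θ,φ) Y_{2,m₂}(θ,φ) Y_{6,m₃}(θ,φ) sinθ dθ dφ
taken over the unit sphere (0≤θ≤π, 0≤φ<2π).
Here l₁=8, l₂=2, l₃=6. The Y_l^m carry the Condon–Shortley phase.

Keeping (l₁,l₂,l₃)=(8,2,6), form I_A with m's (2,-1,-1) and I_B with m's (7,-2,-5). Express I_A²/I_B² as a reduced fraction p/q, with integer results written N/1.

Shared (l₁,l₂,l₃)=(8,2,6): N and (l;000)² cancel in I_A²/I_B².
A: Δ = 4!·12!·0!/17! = 1/30940; Racah Σ t=1..1: t=1:−1/3628800 = -1/3628800; ⇒ 3j(8 2 6; 2 -1 -1)² = 36/1547, sgn +1
B: Δ = 4!·12!·0!/17! = 1/30940; Racah Σ t=0..0: t=0:+1/958003200 = 1/958003200; ⇒ 3j(8 2 6; 7 -2 -5)² = 3/68, sgn -1
I_A²/I_B² = (36/1547)/(3/68) = 48/91

48/91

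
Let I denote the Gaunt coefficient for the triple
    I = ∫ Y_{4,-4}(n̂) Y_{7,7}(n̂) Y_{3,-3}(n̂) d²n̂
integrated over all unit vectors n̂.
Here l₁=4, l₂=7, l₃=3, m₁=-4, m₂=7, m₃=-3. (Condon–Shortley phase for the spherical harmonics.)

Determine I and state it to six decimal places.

-0.369241

m-sum 0 ✓  L=14 even ✓  3≤3≤11 ✓
Π(2lᵢ+1) = 9×15×7 = 945
triangle coeff Δ(4,7,3) = 1/45045
Σ_t [4,4]: t=4:+1/20736 = 1/20736
(3j)²=35/1287 [(4 7 3; 0 0 0)], sign=-1
Σ_t [8,8]: t=8:+1/29030400 = 1/29030400
(3j)²=1/15 [(4 7 3; -4 7 -3)], sign=+1
⇒ 4πI² = 245/143
I = (-1)√(245/143/(4π)) = -0.36924115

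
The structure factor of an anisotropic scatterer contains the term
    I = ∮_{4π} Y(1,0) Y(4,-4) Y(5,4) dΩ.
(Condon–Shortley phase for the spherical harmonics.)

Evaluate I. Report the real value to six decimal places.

0.147319

m-sum 0 ✓  L=10 even ✓  3≤5≤5 ✓
Π(2lᵢ+1) = 3×9×11 = 297
triangle coeff Δ(1,4,5) = 1/495
Σ_t [0,0]: t=0:+1/576 = 1/576
(3j)²=5/99 [(1 4 5; 0 0 0)], sign=-1
Σ_t [0,0]: t=0:+1/40320 = 1/40320
(3j)²=1/55 [(1 4 5; 0 -4 4)], sign=-1
⇒ 4πI² = 3/11
I = (+1)√(3/11/(4π)) = 0.14731920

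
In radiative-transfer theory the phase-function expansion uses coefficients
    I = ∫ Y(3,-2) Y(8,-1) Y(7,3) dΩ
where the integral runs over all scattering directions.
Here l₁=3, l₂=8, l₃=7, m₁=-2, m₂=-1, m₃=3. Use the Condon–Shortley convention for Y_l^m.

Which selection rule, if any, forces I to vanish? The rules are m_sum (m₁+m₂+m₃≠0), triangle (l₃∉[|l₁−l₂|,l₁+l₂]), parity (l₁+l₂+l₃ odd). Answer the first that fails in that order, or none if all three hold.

none

m₁+m₂+m₃ = -2 − 1 + 3 = 0  ✓
triangle: |3−8|=5 ≤ l₃=7 ≤ 3+8=11  ✓
parity: l₁+l₂+l₃ = 18 is even  ✓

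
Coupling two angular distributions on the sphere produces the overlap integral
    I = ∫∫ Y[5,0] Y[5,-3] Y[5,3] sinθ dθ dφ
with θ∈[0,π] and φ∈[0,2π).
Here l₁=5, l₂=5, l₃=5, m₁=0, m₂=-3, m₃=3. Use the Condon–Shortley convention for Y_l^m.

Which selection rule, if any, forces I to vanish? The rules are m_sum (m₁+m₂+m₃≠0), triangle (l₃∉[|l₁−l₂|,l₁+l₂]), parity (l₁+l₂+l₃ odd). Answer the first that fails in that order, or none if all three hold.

azimuthal sum: 0 − 3 + 3 = 0  ✓
0 ≤ 5 ≤ 10 (triangle on l)  ✓
L = 5 + 5 + 5 = 15 (odd)  ✗

parity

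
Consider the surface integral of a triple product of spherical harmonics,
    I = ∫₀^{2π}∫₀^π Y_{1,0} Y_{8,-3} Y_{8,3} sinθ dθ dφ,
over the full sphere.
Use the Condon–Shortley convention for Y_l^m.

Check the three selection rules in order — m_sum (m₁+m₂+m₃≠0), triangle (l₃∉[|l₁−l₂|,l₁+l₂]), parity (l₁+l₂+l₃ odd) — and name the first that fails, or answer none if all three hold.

parity

m₁+m₂+m₃ = 0 − 3 + 3 = 0  ✓
triangle: |1−8|=7 ≤ l₃=8 ≤ 1+8=9  ✓
parity: l₁+l₂+l₃ = 17 is odd  ✗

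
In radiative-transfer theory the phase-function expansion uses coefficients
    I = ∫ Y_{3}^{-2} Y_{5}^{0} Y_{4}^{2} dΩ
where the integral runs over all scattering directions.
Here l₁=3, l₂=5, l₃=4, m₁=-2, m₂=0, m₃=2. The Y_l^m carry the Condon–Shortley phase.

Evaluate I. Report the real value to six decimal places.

-0.171327

Rules hold: Σm=0, L=12 even, 2≤4≤8.
N = 7·11·9 = 693
Δ = 4!·2!·6!/13! = 1/180180
Racah Σ t=1..3: t=1:−1/576 t=2:+1/144 t=3:−1/576 = 1/288
⇒ 3j(3 5 4; 0 0 0)² = 20/1001, sgn +1
Racah Σ t=3..4: t=3:−1/576 t=4:+1/2880 = -1/720
⇒ 3j(3 5 4; -2 0 2)² = 80/3003, sgn -1
4πI² = N·(3j₀)²·(3jₘ)² = 4800/13013
I = -1·√(0.368862/4π) = -0.17132746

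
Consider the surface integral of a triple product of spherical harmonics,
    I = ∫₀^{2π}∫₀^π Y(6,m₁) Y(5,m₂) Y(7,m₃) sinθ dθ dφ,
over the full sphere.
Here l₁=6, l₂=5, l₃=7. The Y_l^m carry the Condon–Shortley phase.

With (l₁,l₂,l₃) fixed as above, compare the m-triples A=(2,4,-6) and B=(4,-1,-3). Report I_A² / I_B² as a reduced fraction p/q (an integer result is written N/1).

l's match ⇒ only the (l;m) 3-j factors differ between A and B.
A: triangle coeff Δ(6,5,7) = 1/174594420; Σ_t [3,4]: t=3:−1/21772800 t=4:+1/116121600 = -13/348364800; (3j)²=169/9690 [(6 5 7; 2 4 -6)], sign=+1
B: triangle coeff Δ(6,5,7) = 1/174594420; Σ_t [0,2]: t=0:+1/1658880 t=1:−1/1088640 t=2:+1/7741440 = -13/69672960; (3j)²=325/149226 [(6 5 7; 4 -1 -3)], sign=-1
I_A²/I_B² = (169/9690)/(325/149226) = 1001/125

1001/125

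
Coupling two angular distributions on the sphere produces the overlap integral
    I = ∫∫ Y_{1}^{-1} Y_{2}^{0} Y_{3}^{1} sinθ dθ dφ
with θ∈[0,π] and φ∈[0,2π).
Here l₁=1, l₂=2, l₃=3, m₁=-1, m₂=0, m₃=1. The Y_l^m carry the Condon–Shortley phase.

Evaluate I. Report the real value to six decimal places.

Checks pass: Σm=0; 6 even; l₃=3∈[1,3].
(2·1+1)(2·2+1)(2·3+1) = 105
Δ: 0! 2! 4! / 7! → 1/105
sum: t=0:+1/4 = 1/4
3j²(1 2 3; 0 0 0) = Δ·Π!·Σ² = 3/35  (sign -1)
sum: t=0:+1/8 = 1/8
3j²(1 2 3; -1 0 1) = Δ·Π!·Σ² = 2/35  (sign +1)
combine: 4πI² = 105·3/35·2/35 = 18/35
take √, sign -1: I = -0.20230066

-0.202301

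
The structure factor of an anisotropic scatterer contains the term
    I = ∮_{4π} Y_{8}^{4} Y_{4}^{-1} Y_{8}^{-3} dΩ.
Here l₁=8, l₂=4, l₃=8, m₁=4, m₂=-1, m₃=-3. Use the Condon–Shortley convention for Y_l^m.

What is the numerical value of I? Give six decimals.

0.124623

Checks pass: Σm=0; 20 even; l₃=8∈[4,12].
(2·8+1)(2·4+1)(2·8+1) = 2601
Δ: 4! 12! 4! / 21! → 1/185175900
sum: t=0:+1/557383680 t=1:−1/21772800 t=2:+1/8294400 t=3:−1/21772800 t=4:+1/557383680 = 1/30965760
3j²(8 4 8; 0 0 0) = Δ·Π!·Σ² = 36/4199  (sign +1)
sum: t=0:+1/139345920 t=1:−1/52254720 t=2:+1/174182400 t=3:−1/5748019200 = -7/1094860800
3j²(8 4 8; 4 -1 -3) = Δ·Π!·Σ² = 147/16796  (sign +1)
combine: 4πI² = 2601·36/4199·147/16796 = 11907/61009
take √, sign +1: I = 0.12462331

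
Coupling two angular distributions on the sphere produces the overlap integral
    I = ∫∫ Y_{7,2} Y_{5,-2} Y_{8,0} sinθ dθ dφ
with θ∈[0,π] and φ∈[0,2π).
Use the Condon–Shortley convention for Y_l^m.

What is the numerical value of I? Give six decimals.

Checks pass: Σm=0; 20 even; l₃=8∈[2,12].
(2·7+1)(2·5+1)(2·8+1) = 2805
Δ: 4! 10! 6! / 21! → 1/814773960
sum: t=0:+1/87091200 t=1:−1/4976640 t=2:+1/2073600 t=3:−1/4976640 t=4:+1/87091200 = 1/9676800
3j²(7 5 8; 0 0 0) = Δ·Π!·Σ² = 360/46189  (sign +1)
sum: t=0:+1/12441600 t=1:−1/4976640 t=2:+1/14515200 t=3:−1/348364800 = -19/348364800
3j²(7 5 8; 2 -2 0) = Δ·Π!·Σ² = 19/2431  (sign -1)
combine: 4πI² = 2805·360/46189·19/2431 = 5400/31603
take √, sign -1: I = -0.11660785

-0.116608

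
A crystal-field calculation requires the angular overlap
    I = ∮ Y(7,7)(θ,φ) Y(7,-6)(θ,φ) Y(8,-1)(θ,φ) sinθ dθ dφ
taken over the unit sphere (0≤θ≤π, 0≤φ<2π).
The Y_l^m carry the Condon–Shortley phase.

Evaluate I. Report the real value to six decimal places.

0.062134

Checks pass: Σm=0; 22 even; l₃=8∈[0,14].
(2·7+1)(2·7+1)(2·8+1) = 3825
Δ: 6! 8! 8! / 23! → 1/22086194130
sum: t=0:+1/18289152000 t=1:−1/248832000 t=2:+1/24883200 t=3:−1/11943936 t=4:+1/24883200 t=5:−1/248832000 t=6:+1/18289152000 = -11/975421440
3j²(7 7 8; 0 0 0) = Δ·Π!·Σ² = 1750/289731  (sign -1)
sum: t=0:+1/146313216000 = 1/146313216000
3j²(7 7 8; 7 -6 -1) = Δ·Π!·Σ² = 78/37145  (sign -1)
combine: 4πI² = 3825·1750/289731·78/37145 = 157500/3246473
take √, sign +1: I = 0.06213402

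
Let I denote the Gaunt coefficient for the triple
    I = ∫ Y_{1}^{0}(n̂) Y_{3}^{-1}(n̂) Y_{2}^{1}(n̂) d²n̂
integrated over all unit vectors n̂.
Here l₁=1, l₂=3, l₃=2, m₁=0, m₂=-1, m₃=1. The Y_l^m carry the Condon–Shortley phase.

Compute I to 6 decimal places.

-0.233597

Checks pass: Σm=0; 6 even; l₃=2∈[2,4].
(2·1+1)(2·3+1)(2·2+1) = 105
Δ: 2! 0! 4! / 7! → 1/105
sum: t=1:−1/4 = -1/4
3j²(1 3 2; 0 0 0) = Δ·Π!·Σ² = 3/35  (sign -1)
sum: t=1:−1/6 = -1/6
3j²(1 3 2; 0 -1 1) = Δ·Π!·Σ² = 8/105  (sign +1)
combine: 4πI² = 105·3/35·8/105 = 24/35
take √, sign -1: I = -0.23359668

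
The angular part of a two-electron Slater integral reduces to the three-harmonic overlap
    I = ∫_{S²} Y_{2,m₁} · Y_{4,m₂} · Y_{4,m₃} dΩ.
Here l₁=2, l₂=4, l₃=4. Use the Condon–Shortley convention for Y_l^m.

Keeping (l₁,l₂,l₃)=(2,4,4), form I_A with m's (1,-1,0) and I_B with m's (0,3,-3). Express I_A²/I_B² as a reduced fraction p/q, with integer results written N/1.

30/49

Shared (l₁,l₂,l₃)=(2,4,4): N and (l;000)² cancel in I_A²/I_B².
A: Δ = 2!·2!·6!/11! = 1/13860; Racah Σ t=0..1: t=0:+1/72 t=1:−1/96 = 1/288; ⇒ 3j(2 4 4; 1 -1 0)² = 1/462, sgn +1
B: Δ = 2!·2!·6!/11! = 1/13860; Racah Σ t=1..2: t=1:−1/720 t=2:+1/480 = 1/1440; ⇒ 3j(2 4 4; 0 3 -3)² = 7/1980, sgn -1
I_A²/I_B² = (1/462)/(7/1980) = 30/49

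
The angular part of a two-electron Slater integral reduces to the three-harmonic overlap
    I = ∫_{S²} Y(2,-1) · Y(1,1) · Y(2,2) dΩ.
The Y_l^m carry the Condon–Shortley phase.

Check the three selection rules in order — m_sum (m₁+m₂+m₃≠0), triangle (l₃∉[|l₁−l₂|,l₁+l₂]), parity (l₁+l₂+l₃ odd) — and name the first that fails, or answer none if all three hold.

m_sum

azimuthal sum: -1 + 1 + 2 = 2  ✗
1 ≤ 2 ≤ 3 (triangle on l)
L = 2 + 1 + 2 = 5 (odd)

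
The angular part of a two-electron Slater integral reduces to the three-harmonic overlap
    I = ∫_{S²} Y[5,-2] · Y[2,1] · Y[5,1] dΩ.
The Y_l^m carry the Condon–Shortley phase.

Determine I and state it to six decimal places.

m-sum 0 ✓  L=12 even ✓  3≤5≤7 ✓
Π(2lᵢ+1) = 11×5×11 = 605
triangle coeff Δ(5,2,5) = 1/38610
Σ_t [0,2]: t=0:+1/2880 t=1:−1/576 t=2:+1/2880 = -1/960
(3j)²=10/429 [(5 2 5; 0 0 0)], sign=+1
Σ_t [1,2]: t=1:−1/2880 t=2:+1/1440 = 1/2880
(3j)²=7/715 [(5 2 5; -2 1 1)], sign=+1
⇒ 4πI² = 70/507
I = (+1)√(70/507/(4π)) = 0.10481902

0.104819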